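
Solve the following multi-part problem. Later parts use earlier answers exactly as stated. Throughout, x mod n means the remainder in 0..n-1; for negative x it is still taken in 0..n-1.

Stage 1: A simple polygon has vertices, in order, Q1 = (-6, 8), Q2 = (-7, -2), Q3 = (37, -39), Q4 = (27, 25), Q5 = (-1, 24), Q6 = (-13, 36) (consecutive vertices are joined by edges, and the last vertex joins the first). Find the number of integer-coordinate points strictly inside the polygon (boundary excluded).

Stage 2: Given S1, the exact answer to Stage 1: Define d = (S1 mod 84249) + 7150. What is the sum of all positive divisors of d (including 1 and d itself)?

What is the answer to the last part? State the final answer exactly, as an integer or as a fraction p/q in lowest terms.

Stage 1: cross terms: (-6*-2 - -7*8)=68, (-7*-39 - 37*-2)=347, (37*25 - 27*-39)=1978, (27*24 - -1*25)=673, (-1*36 - -13*24)=276, (-13*8 - -6*36)=112; twice the area = |3454| = 3454; area = 1727; boundary points = 1 + 1 + 2 + 1 + 12 + 7 = 24; strictly interior points = area - boundary/2 + 1 = 1716; answer 1716
Stage 2: S1 = 1716; d = 8866; 8866 = 2 * 11 * 13 * 31; sigma = (1 + 2) * (1 + 11) * (1 + 13) * (1 + 31) = 3 * 12 * 14 * 32 = 16128; answer 16128

16128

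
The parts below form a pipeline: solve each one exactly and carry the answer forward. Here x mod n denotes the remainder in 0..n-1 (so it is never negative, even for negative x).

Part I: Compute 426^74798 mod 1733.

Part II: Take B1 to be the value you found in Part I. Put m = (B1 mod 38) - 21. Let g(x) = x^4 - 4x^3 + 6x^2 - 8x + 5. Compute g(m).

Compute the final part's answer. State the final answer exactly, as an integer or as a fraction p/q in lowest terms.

Part I: squarings mod 1733: 426^1=426, 426^2=1244, 426^4=1700, 426^8=1089, 426^16=549, 426^32=1592, 426^64=818, 426^128=186, 426^256=1669, 426^512=630, 426^1024=43, 426^2048=116, 426^4096=1325, 426^8192=96, 426^16384=551, 426^32768=326, 426^65536=563; 426^74798 = 426^2 * 426^4 * 426^8 * 426^32 * 426^1024 * 426^8192 * 426^65536 = 252 (mod 1733); answer 252
Part II: B1 = 252; m = 3; 1*(3)^4 - 4*(3)^3 + 6*(3)^2 - 8*(3)^1 + 5 = (81) + (-108) + (54) + (-24) + (5) = 8; answer 8

8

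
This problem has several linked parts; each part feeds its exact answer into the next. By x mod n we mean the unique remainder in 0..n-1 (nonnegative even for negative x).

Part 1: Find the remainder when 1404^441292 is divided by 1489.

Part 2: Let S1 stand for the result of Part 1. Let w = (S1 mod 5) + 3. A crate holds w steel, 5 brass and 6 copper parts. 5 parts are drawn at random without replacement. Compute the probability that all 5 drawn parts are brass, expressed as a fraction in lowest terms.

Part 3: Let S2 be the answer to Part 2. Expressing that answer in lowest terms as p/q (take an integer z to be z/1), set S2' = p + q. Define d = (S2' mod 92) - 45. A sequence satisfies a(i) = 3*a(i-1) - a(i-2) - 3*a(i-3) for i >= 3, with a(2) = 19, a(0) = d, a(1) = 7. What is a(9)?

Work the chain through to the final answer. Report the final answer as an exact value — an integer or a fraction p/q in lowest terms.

7891

Part 1: squarings mod 1489: 1404^1=1404, 1404^2=1269, 1404^4=752, 1404^8=1173, 1404^16=93, 1404^32=1204, 1404^64=819, 1404^128=711, 1404^256=750, 1404^512=1147, 1404^1024=822, 1404^2048=1167, 1404^4096=943, 1404^8192=316, 1404^16384=93, 1404^32768=1204, 1404^65536=819, 1404^131072=711, 1404^262144=750; 1404^441292 = 1404^4 * 1404^8 * 1404^64 * 1404^128 * 1404^256 * 1404^512 * 1404^2048 * 1404^4096 * 1404^8192 * 1404^32768 * 1404^131072 * 1404^262144 = 293 (mod 1489); answer 293
Part 2: S1 = 293; w = 6; total draws C(17,5) = 6188; favorable C(5,5) = 1; P = 1/6188; answer 1/6188
Part 3: S2 = 1/6188; threaded value p + q = 6189; d = -20; a(3) = 3*(19) - 1*(7) - 3*(-20) = 110; iterating: a(3)=110, a(4)=290, a(5)=703, a(6)=1489, a(7)=2894, a(8)=5084, a(9)=7891; answer 7891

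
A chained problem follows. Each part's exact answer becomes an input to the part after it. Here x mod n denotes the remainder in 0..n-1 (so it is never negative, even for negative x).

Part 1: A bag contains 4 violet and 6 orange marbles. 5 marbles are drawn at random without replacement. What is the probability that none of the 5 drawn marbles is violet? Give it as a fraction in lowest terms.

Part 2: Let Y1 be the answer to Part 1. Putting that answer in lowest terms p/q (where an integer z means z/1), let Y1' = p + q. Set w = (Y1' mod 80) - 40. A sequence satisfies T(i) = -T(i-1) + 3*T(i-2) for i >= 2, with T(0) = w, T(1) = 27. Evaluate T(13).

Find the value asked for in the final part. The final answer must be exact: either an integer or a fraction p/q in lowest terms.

328203

Part 1: total draws C(10,5) = 252; favorable C(6,5) = 6; P = 1/42; answer 1/42
Part 2: Y1 = 1/42; threaded value p + q = 43; w = 3; T(2) = -1*(27) + 3*(3) = -18; iterating: T(2)=-18, T(3)=99, T(4)=-153, T(5)=450, T(6)=-909, T(7)=2259, T(8)=-4986, T(9)=11763, T(10)=-26721, T(11)=62010, T(12)=-142173, T(13)=328203; answer 328203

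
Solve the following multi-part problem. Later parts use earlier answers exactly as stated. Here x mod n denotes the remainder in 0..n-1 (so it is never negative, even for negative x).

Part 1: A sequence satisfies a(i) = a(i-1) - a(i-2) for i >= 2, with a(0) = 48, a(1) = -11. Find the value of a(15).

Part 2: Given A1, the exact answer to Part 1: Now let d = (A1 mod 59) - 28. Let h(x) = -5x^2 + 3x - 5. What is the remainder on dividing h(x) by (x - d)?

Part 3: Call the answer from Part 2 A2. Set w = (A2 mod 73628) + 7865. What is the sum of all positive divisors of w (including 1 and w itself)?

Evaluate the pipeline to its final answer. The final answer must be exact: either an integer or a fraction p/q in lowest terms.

Part 1: a(2) = 1*(-11) - 1*(48) = -59; iterating: a(2)=-59, a(3)=-48, a(4)=11, a(5)=59, a(6)=48, a(7)=-11, a(8)=-59, a(9)=-48, a(10)=11, a(11)=59, a(12)=48, a(13)=-11, a(14)=-59, a(15)=-48; answer -48
Part 2: A1 = -48; d = -17; remainder = value at the root: -5*(-17)^2 + 3*(-17)^1 - 5 = (-1445) + (-51) + (-5) = -1501; answer -1501
Part 3: A2 = -1501; w = 79992; 79992 = 2^3 * 3^2 * 11 * 101; sigma = (1 + 2 + 4 + 8) * (1 + 3 + 9) * (1 + 11) * (1 + 101) = 15 * 13 * 12 * 102 = 238680; answer 238680

238680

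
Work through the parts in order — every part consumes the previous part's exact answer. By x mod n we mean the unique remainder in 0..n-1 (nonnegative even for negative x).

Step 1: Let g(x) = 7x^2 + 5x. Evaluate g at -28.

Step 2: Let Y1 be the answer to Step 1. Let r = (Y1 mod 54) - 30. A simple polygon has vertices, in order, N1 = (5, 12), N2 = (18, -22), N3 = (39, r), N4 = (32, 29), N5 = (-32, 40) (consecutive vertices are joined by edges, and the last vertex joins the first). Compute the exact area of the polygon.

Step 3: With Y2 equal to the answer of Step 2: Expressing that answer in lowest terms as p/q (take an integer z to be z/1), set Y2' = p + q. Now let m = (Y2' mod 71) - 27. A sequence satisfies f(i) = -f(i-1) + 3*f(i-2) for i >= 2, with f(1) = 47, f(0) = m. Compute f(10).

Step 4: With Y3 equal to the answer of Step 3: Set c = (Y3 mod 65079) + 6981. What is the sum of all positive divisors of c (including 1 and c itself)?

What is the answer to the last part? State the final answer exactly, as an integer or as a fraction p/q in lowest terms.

Step 1: 7*(-28)^2 + 5*(-28)^1 = (5488) + (-140) = 5348; answer 5348
Step 2: Y1 = 5348; r = -28; cross terms: (5*-22 - 18*12)=-326, (18*-28 - 39*-22)=354, (39*29 - 32*-28)=2027, (32*40 - -32*29)=2208, (-32*12 - 5*40)=-584; twice the area = |3679| = 3679; area = 3679/2; answer 3679/2
Step 3: Y2 = 3679/2; threaded value p + q = 3681; m = 33; f(2) = -1*(47) + 3*(33) = 52; iterating: f(2)=52, f(3)=89, f(4)=67, f(5)=200, f(6)=1, f(7)=599, f(8)=-596, f(9)=2393, f(10)=-4181; answer -4181
Step 4: Y3 = -4181; c = 67879; 67879 = 7 * 9697; sigma = (1 + 7) * (1 + 9697) = 8 * 9698 = 77584; answer 77584

77584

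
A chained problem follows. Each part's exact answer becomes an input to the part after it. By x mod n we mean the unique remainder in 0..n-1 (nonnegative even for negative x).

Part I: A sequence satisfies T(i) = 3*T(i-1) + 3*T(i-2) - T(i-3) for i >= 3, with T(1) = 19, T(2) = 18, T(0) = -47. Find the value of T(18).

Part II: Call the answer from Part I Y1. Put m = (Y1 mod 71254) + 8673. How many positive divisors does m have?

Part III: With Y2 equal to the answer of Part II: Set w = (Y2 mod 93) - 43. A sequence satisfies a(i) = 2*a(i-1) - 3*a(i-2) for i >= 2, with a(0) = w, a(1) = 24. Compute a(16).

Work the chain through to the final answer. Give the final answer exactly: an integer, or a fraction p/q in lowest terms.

353289

Part I: T(3) = 3*(18) + 3*(19) - 1*(-47) = 158; iterating: T(3)=158, T(4)=509, T(5)=1983, T(6)=7318, T(7)=27394, T(8)=102153, T(9)=381323, T(10)=1423034, T(11)=5310918, T(12)=19820533, T(13)=73971319, T(14)=276064638, T(15)=1030287338, T(16)=3845084609, T(17)=14350051203, T(18)=53555120098; answer 53555120098
Part II: Y1 = 53555120098; m = 52339; 52339 = 7 * 7477; number of divisors = (1+1) * (1+1) = 4; answer 4
Part III: Y2 = 4; w = -39; a(2) = 2*(24) - 3*(-39) = 165; iterating: a(2)=165, a(3)=258, a(4)=21, a(5)=-732, a(6)=-1527, a(7)=-858, a(8)=2865, a(9)=8304, a(10)=8013, a(11)=-8886, a(12)=-41811, a(13)=-56964, a(14)=11505, a(15)=193902, a(16)=353289; answer 353289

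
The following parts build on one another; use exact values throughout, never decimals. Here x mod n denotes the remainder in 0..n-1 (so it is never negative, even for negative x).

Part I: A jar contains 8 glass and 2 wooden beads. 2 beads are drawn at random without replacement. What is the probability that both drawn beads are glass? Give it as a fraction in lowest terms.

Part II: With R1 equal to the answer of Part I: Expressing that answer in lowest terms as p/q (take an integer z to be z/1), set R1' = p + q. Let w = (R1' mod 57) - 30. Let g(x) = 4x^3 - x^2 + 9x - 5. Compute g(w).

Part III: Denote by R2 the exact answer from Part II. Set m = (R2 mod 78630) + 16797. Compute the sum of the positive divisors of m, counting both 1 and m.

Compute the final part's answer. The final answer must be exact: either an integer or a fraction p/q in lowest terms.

Part I: total draws C(10,2) = 45; favorable C(8,2) = 28; P = 28/45; answer 28/45
Part II: R1 = 28/45; threaded value p + q = 73; w = -14; 4*(-14)^3 - 1*(-14)^2 + 9*(-14)^1 - 5 = (-10976) + (-196) + (-126) + (-5) = -11303; answer -11303
Part III: R2 = -11303; m = 84124; 84124 = 2^2 * 21031; sigma = (1 + 2 + 4) * (1 + 21031) = 7 * 21032 = 147224; answer 147224

147224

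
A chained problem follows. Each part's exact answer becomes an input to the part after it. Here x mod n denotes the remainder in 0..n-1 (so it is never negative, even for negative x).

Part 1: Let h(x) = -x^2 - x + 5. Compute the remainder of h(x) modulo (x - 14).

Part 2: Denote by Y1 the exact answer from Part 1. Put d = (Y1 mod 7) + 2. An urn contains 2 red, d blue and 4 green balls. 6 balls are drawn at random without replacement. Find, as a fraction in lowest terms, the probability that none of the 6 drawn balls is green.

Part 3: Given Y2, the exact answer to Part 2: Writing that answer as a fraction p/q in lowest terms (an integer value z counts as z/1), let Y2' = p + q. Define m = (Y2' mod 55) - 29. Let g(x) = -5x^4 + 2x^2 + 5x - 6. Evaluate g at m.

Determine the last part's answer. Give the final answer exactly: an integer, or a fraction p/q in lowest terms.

Part 1: remainder = value at the root: -1*(14)^2 - 1*(14)^1 + 5 = (-196) + (-14) + (5) = -205; answer -205
Part 2: Y1 = -205; d = 7; total draws C(13,6) = 1716; favorable C(9,6) = 84; P = 7/143; answer 7/143
Part 3: Y2 = 7/143; threaded value p + q = 150; m = 11; -5*(11)^4 + 2*(11)^2 + 5*(11)^1 - 6 = (-73205) + (242) + (55) + (-6) = -72914; answer -72914

-72914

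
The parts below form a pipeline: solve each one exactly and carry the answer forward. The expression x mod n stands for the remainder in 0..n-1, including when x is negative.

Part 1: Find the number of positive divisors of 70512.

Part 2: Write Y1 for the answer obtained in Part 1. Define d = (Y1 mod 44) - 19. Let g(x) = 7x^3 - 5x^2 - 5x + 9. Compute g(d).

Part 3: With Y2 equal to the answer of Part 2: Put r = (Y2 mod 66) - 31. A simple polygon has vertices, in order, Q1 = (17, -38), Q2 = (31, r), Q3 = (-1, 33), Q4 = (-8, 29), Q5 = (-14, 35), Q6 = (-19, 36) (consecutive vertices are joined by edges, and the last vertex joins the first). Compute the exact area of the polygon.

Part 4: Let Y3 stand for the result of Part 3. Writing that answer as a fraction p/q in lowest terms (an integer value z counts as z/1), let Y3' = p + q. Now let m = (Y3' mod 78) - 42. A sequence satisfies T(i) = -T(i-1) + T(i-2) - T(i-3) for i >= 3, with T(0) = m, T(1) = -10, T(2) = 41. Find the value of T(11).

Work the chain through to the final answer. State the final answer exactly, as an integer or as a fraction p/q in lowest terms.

Part 1: 70512 = 2^4 * 3 * 13 * 113; number of divisors = (4+1) * (1+1) * (1+1) * (1+1) = 40; answer 40
Part 2: Y1 = 40; d = 21; 7*(21)^3 - 5*(21)^2 - 5*(21)^1 + 9 = (64827) + (-2205) + (-105) + (9) = 62526; answer 62526
Part 3: Y2 = 62526; r = -7; cross terms: (17*-7 - 31*-38)=1059, (31*33 - -1*-7)=1016, (-1*29 - -8*33)=235, (-8*35 - -14*29)=126, (-14*36 - -19*35)=161, (-19*-38 - 17*36)=110; twice the area = |2707| = 2707; area = 2707/2; answer 2707/2
Part 4: Y3 = 2707/2; threaded value p + q = 2709; m = 15; T(3) = -1*(41) + 1*(-10) - 1*(15) = -66; iterating: T(3)=-66, T(4)=117, T(5)=-224, T(6)=407, T(7)=-748, T(8)=1379, T(9)=-2534, T(10)=4661, T(11)=-8574; answer -8574

-8574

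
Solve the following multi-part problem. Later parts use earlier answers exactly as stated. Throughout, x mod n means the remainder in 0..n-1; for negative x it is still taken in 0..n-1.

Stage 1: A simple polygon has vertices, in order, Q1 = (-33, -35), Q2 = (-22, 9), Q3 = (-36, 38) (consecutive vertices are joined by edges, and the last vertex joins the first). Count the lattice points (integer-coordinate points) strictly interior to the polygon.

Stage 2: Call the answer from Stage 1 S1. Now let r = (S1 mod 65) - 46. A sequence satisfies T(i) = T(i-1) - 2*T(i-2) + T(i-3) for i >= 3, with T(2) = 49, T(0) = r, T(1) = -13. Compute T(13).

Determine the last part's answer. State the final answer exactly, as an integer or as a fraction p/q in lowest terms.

Stage 1: cross terms: (-33*9 - -22*-35)=-1067, (-22*38 - -36*9)=-512, (-36*-35 - -33*38)=2514; twice the area = |935| = 935; area = 935/2; boundary points = 11 + 1 + 1 = 13; strictly interior points = area - boundary/2 + 1 = 462; answer 462
Stage 2: S1 = 462; r = -39; T(3) = 1*(49) - 2*(-13) + 1*(-39) = 36; iterating: T(3)=36, T(4)=-75, T(5)=-98, T(6)=88, T(7)=209, T(8)=-65, T(9)=-395, T(10)=-56, T(11)=669, T(12)=386, T(13)=-1008; answer -1008

-1008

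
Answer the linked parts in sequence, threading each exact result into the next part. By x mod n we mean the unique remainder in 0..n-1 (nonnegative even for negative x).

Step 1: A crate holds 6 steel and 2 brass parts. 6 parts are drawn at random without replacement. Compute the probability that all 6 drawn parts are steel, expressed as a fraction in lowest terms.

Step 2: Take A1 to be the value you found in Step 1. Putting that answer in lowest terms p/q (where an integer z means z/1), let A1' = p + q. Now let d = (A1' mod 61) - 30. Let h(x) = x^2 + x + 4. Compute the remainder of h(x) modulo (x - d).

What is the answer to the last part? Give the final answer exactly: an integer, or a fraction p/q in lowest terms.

4

Step 1: total draws C(8,6) = 28; favorable C(6,6) = 1; P = 1/28; answer 1/28
Step 2: A1 = 1/28; threaded value p + q = 29; d = -1; remainder = value at the root: 1*(-1)^2 + 1*(-1)^1 + 4 = (1) + (-1) + (4) = 4; answer 4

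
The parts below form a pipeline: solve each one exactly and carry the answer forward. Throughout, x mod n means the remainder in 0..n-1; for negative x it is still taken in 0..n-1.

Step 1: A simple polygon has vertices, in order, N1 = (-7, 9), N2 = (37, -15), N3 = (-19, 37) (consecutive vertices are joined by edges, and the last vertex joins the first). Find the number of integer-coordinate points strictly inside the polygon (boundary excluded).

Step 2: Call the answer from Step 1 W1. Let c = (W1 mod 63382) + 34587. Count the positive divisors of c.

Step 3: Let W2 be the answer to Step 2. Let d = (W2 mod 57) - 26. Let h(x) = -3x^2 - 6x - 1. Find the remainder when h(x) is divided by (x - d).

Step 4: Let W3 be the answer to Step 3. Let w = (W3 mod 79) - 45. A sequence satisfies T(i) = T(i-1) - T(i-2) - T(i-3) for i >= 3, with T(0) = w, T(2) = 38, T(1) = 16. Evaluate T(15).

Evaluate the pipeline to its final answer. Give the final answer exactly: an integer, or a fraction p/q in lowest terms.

2299

Step 1: cross terms: (-7*-15 - 37*9)=-228, (37*37 - -19*-15)=1084, (-19*9 - -7*37)=88; twice the area = |944| = 944; area = 472; boundary points = 4 + 4 + 4 = 12; strictly interior points = area - boundary/2 + 1 = 467; answer 467
Step 2: W1 = 467; c = 35054; 35054 = 2 * 17 * 1031; number of divisors = (1+1) * (1+1) * (1+1) = 8; answer 8
Step 3: W2 = 8; d = -18; remainder = value at the root: -3*(-18)^2 - 6*(-18)^1 - 1 = (-972) + (108) + (-1) = -865; answer -865
Step 4: W3 = -865; w = -41; T(3) = 1*(38) - 1*(16) - 1*(-41) = 63; iterating: T(3)=63, T(4)=9, T(5)=-92, T(6)=-164, T(7)=-81, T(8)=175, T(9)=420, T(10)=326, T(11)=-269, T(12)=-1015, T(13)=-1072, T(14)=212, T(15)=2299; answer 2299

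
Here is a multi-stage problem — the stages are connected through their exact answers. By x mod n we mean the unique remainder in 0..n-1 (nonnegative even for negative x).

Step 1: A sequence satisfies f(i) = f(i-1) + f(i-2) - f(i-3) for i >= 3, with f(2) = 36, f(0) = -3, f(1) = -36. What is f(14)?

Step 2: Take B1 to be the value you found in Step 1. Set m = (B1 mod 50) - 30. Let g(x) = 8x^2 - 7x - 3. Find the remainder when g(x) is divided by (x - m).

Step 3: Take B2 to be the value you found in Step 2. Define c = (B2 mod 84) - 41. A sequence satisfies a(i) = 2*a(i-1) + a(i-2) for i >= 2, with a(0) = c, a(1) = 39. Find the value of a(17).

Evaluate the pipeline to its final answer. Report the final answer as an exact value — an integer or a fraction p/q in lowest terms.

Step 1: f(3) = 1*(36) + 1*(-36) - 1*(-3) = 3; iterating: f(3)=3, f(4)=75, f(5)=42, f(6)=114, f(7)=81, f(8)=153, f(9)=120, f(10)=192, f(11)=159, f(12)=231, f(13)=198, f(14)=270; answer 270
Step 2: B1 = 270; m = -10; remainder = value at the root: 8*(-10)^2 - 7*(-10)^1 - 3 = (800) + (70) + (-3) = 867; answer 867
Step 3: B2 = 867; c = -14; a(2) = 2*(39) + 1*(-14) = 64; iterating: a(2)=64, a(3)=167, a(4)=398, a(5)=963, a(6)=2324, a(7)=5611, a(8)=13546, a(9)=32703, a(10)=78952, a(11)=190607, a(12)=460166, a(13)=1110939, a(14)=2682044, a(15)=6475027, a(16)=15632098, a(17)=37739223; answer 37739223

37739223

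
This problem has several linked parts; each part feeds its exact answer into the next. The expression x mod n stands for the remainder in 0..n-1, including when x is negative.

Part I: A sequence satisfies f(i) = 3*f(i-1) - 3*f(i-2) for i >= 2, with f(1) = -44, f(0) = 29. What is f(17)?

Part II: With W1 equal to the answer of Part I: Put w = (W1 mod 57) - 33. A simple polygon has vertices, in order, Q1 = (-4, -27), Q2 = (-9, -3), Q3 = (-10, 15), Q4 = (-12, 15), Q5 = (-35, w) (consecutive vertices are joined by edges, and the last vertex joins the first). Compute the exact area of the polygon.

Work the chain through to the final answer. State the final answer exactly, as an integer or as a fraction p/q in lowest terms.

Part I: f(2) = 3*(-44) - 3*(29) = -219; iterating: f(2)=-219, f(3)=-525, f(4)=-918, f(5)=-1179, f(6)=-783, f(7)=1188, f(8)=5913, f(9)=14175, f(10)=24786, f(11)=31833, f(12)=21141, f(13)=-32076, f(14)=-159651, f(15)=-382725, f(16)=-669222, f(17)=-859491; answer -859491
Part II: W1 = -859491; w = -21; cross terms: (-4*-3 - -9*-27)=-231, (-9*15 - -10*-3)=-165, (-10*15 - -12*15)=30, (-12*-21 - -35*15)=777, (-35*-27 - -4*-21)=861; twice the area = |1272| = 1272; area = 636; answer 636

636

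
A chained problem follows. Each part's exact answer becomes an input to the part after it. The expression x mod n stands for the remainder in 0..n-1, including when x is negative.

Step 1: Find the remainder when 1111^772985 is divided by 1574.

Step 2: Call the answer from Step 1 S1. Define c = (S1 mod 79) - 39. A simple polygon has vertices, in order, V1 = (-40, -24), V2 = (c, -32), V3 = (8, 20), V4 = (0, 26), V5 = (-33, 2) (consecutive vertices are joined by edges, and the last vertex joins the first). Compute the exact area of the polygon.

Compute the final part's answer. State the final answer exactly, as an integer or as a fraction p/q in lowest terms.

Step 1: squarings mod 1574: 1111^1=1111, 1111^2=305, 1111^4=159, 1111^8=97, 1111^16=1539, 1111^32=1225, 1111^64=603, 1111^128=15, 1111^256=225, 1111^512=257, 1111^1024=1515, 1111^2048=333, 1111^4096=709, 1111^8192=575, 1111^16384=85, 1111^32768=929, 1111^65536=489, 1111^131072=1447, 1111^262144=389, 1111^524288=217; 1111^772985 = 1111^1 * 1111^8 * 1111^16 * 1111^32 * 1111^64 * 1111^256 * 1111^512 * 1111^2048 * 1111^16384 * 1111^32768 * 1111^65536 * 1111^131072 * 1111^524288 = 567 (mod 1574); answer 567
Step 2: S1 = 567; c = -25; cross terms: (-40*-32 - -25*-24)=680, (-25*20 - 8*-32)=-244, (8*26 - 0*20)=208, (0*2 - -33*26)=858, (-33*-24 - -40*2)=872; twice the area = |2374| = 2374; area = 1187; answer 1187

1187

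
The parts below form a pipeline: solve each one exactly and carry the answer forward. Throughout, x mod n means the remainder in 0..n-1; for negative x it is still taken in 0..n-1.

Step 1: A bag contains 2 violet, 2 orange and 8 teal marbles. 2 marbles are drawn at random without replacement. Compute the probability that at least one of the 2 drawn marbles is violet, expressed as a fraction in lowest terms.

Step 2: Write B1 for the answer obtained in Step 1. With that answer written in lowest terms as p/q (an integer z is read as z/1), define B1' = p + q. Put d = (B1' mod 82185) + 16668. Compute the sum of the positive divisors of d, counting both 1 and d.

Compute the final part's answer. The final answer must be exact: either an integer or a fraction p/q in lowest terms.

Step 1: total draws C(12,2) = 66; complement C(10,2) = 45; favorable 66 - 45 = 21; P = 7/22; answer 7/22
Step 2: B1 = 7/22; threaded value p + q = 29; d = 16697; 16697 = 59 * 283; sigma = (1 + 59) * (1 + 283) = 60 * 284 = 17040; answer 17040

17040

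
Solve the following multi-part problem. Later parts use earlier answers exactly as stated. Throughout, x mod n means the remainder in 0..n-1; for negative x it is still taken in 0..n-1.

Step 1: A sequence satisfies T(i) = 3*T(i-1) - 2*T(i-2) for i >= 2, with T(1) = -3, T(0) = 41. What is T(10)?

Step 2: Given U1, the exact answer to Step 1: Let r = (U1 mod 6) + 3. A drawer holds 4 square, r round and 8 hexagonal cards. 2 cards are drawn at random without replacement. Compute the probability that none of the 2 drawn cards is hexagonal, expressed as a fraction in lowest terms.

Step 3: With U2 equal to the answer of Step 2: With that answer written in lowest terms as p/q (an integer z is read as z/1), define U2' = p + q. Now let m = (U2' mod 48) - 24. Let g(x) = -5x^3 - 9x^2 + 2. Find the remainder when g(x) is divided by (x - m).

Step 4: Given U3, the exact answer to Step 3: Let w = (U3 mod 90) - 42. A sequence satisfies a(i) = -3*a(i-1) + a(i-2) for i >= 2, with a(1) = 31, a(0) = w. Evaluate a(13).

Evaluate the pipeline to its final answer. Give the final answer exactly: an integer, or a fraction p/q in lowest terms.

59992231

Step 1: T(2) = 3*(-3) - 2*(41) = -91; iterating: T(2)=-91, T(3)=-267, T(4)=-619, T(5)=-1323, T(6)=-2731, T(7)=-5547, T(8)=-11179, T(9)=-22443, T(10)=-44971; answer -44971
Step 2: U1 = -44971; r = 8; total draws C(20,2) = 190; favorable C(12,2) = 66; P = 33/95; answer 33/95
Step 3: U2 = 33/95; threaded value p + q = 128; m = 8; remainder = value at the root: -5*(8)^3 - 9*(8)^2 + 2 = (-2560) + (-576) + (2) = -3134; answer -3134
Step 4: U3 = -3134; w = -26; a(2) = -3*(31) + 1*(-26) = -119; iterating: a(2)=-119, a(3)=388, a(4)=-1283, a(5)=4237, a(6)=-13994, a(7)=46219, a(8)=-152651, a(9)=504172, a(10)=-1665167, a(11)=5499673, a(12)=-18164186, a(13)=59992231; answer 59992231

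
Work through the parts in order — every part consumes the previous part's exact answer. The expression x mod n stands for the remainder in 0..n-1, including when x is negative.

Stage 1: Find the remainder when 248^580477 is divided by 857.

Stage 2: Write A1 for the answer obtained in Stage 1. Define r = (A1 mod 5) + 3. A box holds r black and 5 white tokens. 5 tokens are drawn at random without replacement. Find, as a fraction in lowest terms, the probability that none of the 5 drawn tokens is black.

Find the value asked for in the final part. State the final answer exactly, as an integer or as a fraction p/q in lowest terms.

1/56

Stage 1: squarings mod 857: 248^1=248, 248^2=657, 248^4=578, 248^8=711, 248^16=748, 248^32=740, 248^64=834, 248^128=529, 248^256=459, 248^512=716, 248^1024=170, 248^2048=619, 248^4096=82, 248^8192=725, 248^16384=284, 248^32768=98, 248^65536=177, 248^131072=477, 248^262144=424, 248^524288=663; 248^580477 = 248^1 * 248^4 * 248^8 * 248^16 * 248^32 * 248^64 * 248^256 * 248^512 * 248^2048 * 248^4096 * 248^16384 * 248^32768 * 248^524288 = 200 (mod 857); answer 200
Stage 2: A1 = 200; r = 3; total draws C(8,5) = 56; favorable C(5,5) = 1; P = 1/56; answer 1/56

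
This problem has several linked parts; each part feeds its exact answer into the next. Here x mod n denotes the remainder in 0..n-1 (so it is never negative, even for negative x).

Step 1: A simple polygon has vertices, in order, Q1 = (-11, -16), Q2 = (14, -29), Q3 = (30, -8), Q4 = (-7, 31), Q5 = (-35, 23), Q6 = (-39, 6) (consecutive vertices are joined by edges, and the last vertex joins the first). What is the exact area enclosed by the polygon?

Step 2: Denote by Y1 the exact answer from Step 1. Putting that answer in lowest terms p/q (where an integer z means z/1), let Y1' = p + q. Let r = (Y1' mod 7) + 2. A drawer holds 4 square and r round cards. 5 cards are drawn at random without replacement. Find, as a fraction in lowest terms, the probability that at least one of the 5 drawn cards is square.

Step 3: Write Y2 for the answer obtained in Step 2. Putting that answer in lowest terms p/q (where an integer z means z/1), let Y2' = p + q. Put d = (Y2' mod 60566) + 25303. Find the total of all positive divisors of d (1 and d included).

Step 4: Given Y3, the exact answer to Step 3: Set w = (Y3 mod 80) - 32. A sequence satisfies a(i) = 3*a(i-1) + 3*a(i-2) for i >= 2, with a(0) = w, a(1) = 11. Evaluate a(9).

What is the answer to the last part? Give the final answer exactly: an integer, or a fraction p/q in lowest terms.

Step 1: cross terms: (-11*-29 - 14*-16)=543, (14*-8 - 30*-29)=758, (30*31 - -7*-8)=874, (-7*23 - -35*31)=924, (-35*6 - -39*23)=687, (-39*-16 - -11*6)=690; twice the area = |4476| = 4476; area = 2238; answer 2238
Step 2: Y1 = 2238; threaded value p + q = 2239; r = 8; total draws C(12,5) = 792; complement C(8,5) = 56; favorable 792 - 56 = 736; P = 92/99; answer 92/99
Step 3: Y2 = 92/99; threaded value p + q = 191; d = 25494; 25494 = 2 * 3 * 7 * 607; sigma = (1 + 2) * (1 + 3) * (1 + 7) * (1 + 607) = 3 * 4 * 8 * 608 = 58368; answer 58368
Step 4: Y3 = 58368; w = 16; a(2) = 3*(11) + 3*(16) = 81; iterating: a(2)=81, a(3)=276, a(4)=1071, a(5)=4041, a(6)=15336, a(7)=58131, a(8)=220401, a(9)=835596; answer 835596

835596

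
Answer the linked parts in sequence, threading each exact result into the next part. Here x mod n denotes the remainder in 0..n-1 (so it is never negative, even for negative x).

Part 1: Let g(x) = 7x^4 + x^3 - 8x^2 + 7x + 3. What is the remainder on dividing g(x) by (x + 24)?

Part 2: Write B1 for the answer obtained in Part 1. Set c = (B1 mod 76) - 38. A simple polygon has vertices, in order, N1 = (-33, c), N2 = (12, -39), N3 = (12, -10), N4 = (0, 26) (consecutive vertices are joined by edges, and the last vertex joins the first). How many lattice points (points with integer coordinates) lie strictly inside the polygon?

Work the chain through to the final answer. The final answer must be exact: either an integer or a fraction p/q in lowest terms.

Part 1: remainder = value at the root: 7*(-24)^4 + 1*(-24)^3 - 8*(-24)^2 + 7*(-24)^1 + 3 = (2322432) + (-13824) + (-4608) + (-168) + (3) = 2303835; answer 2303835
Part 2: B1 = 2303835; c = 9; cross terms: (-33*-39 - 12*9)=1179, (12*-10 - 12*-39)=348, (12*26 - 0*-10)=312, (0*9 - -33*26)=858; twice the area = |2697| = 2697; area = 2697/2; boundary points = 3 + 29 + 12 + 1 = 45; strictly interior points = area - boundary/2 + 1 = 1327; answer 1327

1327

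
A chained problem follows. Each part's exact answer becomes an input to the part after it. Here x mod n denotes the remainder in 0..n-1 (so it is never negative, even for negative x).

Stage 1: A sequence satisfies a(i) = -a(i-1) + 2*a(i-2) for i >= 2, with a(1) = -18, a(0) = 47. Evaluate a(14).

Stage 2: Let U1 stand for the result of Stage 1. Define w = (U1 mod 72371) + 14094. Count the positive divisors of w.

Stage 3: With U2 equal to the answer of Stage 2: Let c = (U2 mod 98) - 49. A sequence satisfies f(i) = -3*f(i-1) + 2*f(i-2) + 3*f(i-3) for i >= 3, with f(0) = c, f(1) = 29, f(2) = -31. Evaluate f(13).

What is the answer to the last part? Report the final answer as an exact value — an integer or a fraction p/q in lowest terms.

Stage 1: a(2) = -1*(-18) + 2*(47) = 112; iterating: a(2)=112, a(3)=-148, a(4)=372, a(5)=-668, a(6)=1412, a(7)=-2748, a(8)=5572, a(9)=-11068, a(10)=22212, a(11)=-44348, a(12)=88772, a(13)=-177468, a(14)=355012; answer 355012
Stage 2: U1 = 355012; w = 79622; 79622 = 2 * 41 * 971; number of divisors = (1+1) * (1+1) * (1+1) = 8; answer 8
Stage 3: U2 = 8; c = -41; f(3) = -3*(-31) + 2*(29) + 3*(-41) = 28; iterating: f(3)=28, f(4)=-59, f(5)=140, f(6)=-454, f(7)=1465, f(8)=-4883, f(9)=16217, f(10)=-54022, f(11)=179851, f(12)=-598946, f(13)=1994474; answer 1994474

1994474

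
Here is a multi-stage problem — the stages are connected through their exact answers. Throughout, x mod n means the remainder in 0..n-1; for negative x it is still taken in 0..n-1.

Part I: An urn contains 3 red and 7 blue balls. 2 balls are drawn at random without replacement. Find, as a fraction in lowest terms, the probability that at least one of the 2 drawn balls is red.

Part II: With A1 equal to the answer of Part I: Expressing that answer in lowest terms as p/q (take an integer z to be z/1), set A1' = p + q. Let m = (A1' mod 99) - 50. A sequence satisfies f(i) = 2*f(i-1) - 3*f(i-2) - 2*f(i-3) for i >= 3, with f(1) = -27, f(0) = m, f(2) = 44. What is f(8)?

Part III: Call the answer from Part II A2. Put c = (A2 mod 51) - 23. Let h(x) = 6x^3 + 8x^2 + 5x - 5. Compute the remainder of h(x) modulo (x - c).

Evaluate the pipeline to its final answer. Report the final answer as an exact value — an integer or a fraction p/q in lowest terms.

-9281

Part I: total draws C(10,2) = 45; complement C(7,2) = 21; favorable 45 - 21 = 24; P = 8/15; answer 8/15
Part II: A1 = 8/15; threaded value p + q = 23; m = -27; f(3) = 2*(44) - 3*(-27) - 2*(-27) = 223; iterating: f(3)=223, f(4)=368, f(5)=-21, f(6)=-1592, f(7)=-3857, f(8)=-2896; answer -2896
Part III: A2 = -2896; c = -12; remainder = value at the root: 6*(-12)^3 + 8*(-12)^2 + 5*(-12)^1 - 5 = (-10368) + (1152) + (-60) + (-5) = -9281; answer -9281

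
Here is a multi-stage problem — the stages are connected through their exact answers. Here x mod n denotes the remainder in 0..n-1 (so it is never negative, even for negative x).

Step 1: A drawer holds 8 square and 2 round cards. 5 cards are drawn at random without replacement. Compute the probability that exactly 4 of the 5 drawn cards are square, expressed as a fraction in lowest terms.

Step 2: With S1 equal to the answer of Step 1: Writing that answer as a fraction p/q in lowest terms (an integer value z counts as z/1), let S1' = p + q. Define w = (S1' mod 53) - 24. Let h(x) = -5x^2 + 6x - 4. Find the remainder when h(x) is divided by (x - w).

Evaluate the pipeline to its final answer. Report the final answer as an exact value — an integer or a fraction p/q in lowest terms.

Step 1: total draws C(10,5) = 252; favorable C(8,4)*C(2,1) = 140; P = 5/9; answer 5/9
Step 2: S1 = 5/9; threaded value p + q = 14; w = -10; remainder = value at the root: -5*(-10)^2 + 6*(-10)^1 - 4 = (-500) + (-60) + (-4) = -564; answer -564

-564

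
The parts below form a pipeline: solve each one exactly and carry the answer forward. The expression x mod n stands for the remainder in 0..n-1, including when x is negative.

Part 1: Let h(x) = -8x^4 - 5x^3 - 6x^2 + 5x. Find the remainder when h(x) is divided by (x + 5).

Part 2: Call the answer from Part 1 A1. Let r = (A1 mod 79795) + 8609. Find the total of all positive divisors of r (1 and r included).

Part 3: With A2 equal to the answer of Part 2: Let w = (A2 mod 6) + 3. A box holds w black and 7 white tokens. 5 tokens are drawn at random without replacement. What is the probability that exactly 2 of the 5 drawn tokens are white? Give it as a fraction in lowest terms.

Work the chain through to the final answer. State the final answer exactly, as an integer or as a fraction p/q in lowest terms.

1/12

Part 1: remainder = value at the root: -8*(-5)^4 - 5*(-5)^3 - 6*(-5)^2 + 5*(-5)^1 = (-5000) + (625) + (-150) + (-25) = -4550; answer -4550
Part 2: A1 = -4550; r = 83854; 83854 = 2 * 41927; sigma = (1 + 2) * (1 + 41927) = 3 * 41928 = 125784; answer 125784
Part 3: A2 = 125784; w = 3; total draws C(10,5) = 252; favorable C(7,2)*C(3,3) = 21; P = 1/12; answer 1/12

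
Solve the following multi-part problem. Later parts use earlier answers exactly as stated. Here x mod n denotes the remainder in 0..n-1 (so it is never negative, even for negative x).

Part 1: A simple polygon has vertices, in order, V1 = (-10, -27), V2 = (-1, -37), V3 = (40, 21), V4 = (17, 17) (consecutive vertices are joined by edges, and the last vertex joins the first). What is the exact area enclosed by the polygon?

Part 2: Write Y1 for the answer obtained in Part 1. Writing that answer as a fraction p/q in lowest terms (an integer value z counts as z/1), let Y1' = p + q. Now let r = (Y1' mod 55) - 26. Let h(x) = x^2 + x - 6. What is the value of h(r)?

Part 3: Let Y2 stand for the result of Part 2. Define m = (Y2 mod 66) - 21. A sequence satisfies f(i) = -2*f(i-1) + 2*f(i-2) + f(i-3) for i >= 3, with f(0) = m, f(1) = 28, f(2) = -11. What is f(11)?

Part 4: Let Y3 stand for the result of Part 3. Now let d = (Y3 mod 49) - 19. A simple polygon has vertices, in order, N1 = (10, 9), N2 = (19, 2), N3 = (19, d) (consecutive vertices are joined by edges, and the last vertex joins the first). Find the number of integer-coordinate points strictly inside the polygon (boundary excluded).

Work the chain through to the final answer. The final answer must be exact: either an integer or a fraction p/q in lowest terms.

68

Part 1: cross terms: (-10*-37 - -1*-27)=343, (-1*21 - 40*-37)=1459, (40*17 - 17*21)=323, (17*-27 - -10*17)=-289; twice the area = |1836| = 1836; area = 918; answer 918
Part 2: Y1 = 918; threaded value p + q = 919; r = 13; 1*(13)^2 + 1*(13)^1 - 6 = (169) + (13) + (-6) = 176; answer 176
Part 3: Y2 = 176; m = 23; f(3) = -2*(-11) + 2*(28) + 1*(23) = 101; iterating: f(3)=101, f(4)=-196, f(5)=583, f(6)=-1457, f(7)=3884, f(8)=-10099, f(9)=26509, f(10)=-69332, f(11)=181583; answer 181583
Part 4: Y3 = 181583; d = 19; cross terms: (10*2 - 19*9)=-151, (19*19 - 19*2)=323, (19*9 - 10*19)=-19; twice the area = |153| = 153; area = 153/2; boundary points = 1 + 17 + 1 = 19; strictly interior points = area - boundary/2 + 1 = 68; answer 68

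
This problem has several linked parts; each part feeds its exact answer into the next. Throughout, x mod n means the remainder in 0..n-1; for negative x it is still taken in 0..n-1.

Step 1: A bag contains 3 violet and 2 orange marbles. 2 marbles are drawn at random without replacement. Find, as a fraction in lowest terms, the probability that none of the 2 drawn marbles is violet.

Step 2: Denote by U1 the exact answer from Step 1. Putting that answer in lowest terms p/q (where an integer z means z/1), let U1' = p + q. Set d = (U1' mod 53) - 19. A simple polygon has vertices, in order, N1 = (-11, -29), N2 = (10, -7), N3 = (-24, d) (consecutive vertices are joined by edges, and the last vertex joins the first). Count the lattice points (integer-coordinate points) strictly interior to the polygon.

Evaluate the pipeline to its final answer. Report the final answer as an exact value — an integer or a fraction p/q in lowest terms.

363

Step 1: total draws C(5,2) = 10; favorable C(2,2) = 1; P = 1/10; answer 1/10
Step 2: U1 = 1/10; threaded value p + q = 11; d = -8; cross terms: (-11*-7 - 10*-29)=367, (10*-8 - -24*-7)=-248, (-24*-29 - -11*-8)=608; twice the area = |727| = 727; area = 727/2; boundary points = 1 + 1 + 1 = 3; strictly interior points = area - boundary/2 + 1 = 363; answer 363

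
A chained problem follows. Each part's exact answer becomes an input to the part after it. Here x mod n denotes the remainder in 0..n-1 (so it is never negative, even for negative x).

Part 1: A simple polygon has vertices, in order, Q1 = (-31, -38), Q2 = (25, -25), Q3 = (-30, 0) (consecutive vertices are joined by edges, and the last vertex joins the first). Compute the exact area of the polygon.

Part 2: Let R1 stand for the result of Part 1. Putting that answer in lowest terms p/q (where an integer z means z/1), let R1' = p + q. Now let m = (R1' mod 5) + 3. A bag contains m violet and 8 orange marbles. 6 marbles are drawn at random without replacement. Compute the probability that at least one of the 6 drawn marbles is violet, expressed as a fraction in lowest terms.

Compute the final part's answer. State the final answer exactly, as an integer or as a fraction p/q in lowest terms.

Part 1: cross terms: (-31*-25 - 25*-38)=1725, (25*0 - -30*-25)=-750, (-30*-38 - -31*0)=1140; twice the area = |2115| = 2115; area = 2115/2; answer 2115/2
Part 2: R1 = 2115/2; threaded value p + q = 2117; m = 5; total draws C(13,6) = 1716; complement C(8,6) = 28; favorable 1716 - 28 = 1688; P = 422/429; answer 422/429

422/429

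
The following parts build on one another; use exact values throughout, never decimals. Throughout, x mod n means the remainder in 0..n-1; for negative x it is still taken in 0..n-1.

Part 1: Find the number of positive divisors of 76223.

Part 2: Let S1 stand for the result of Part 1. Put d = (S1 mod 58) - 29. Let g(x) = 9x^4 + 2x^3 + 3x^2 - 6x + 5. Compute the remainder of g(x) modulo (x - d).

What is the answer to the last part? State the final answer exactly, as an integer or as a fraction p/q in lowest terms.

3486405

Part 1: 76223 = 7 * 10889; number of divisors = (1+1) * (1+1) = 4; answer 4
Part 2: S1 = 4; d = -25; remainder = value at the root: 9*(-25)^4 + 2*(-25)^3 + 3*(-25)^2 - 6*(-25)^1 + 5 = (3515625) + (-31250) + (1875) + (150) + (5) = 3486405; answer 3486405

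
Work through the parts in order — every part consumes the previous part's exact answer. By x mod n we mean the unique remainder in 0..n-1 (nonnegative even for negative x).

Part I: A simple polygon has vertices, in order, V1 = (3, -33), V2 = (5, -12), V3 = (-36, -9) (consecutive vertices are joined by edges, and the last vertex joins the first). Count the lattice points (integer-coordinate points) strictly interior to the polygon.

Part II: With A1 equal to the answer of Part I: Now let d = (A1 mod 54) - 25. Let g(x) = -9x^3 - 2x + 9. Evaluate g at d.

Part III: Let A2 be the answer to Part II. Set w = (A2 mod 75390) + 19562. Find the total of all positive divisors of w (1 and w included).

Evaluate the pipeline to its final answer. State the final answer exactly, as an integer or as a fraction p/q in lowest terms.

Part I: cross terms: (3*-12 - 5*-33)=129, (5*-9 - -36*-12)=-477, (-36*-33 - 3*-9)=1215; twice the area = |867| = 867; area = 867/2; boundary points = 1 + 1 + 3 = 5; strictly interior points = area - boundary/2 + 1 = 432; answer 432
Part II: A1 = 432; d = -25; -9*(-25)^3 - 2*(-25)^1 + 9 = (140625) + (50) + (9) = 140684; answer 140684
Part III: A2 = 140684; w = 84856; 84856 = 2^3 * 10607; sigma = (1 + 2 + 4 + 8) * (1 + 10607) = 15 * 10608 = 159120; answer 159120

159120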